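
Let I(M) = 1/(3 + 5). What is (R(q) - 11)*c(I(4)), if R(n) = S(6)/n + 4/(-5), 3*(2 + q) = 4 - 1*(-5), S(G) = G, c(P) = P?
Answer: -29/40 ≈ -0.72500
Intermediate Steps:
I(M) = 1/8
q = 1 (q = -2 + (4 - 1*(-5))/3 = -2 + (4 + 5)/3 = -2 + (1/3)*9 = -2 + 3 = 1)
R(n) = -4/5 + 6/n (R(n) = 6/n + 4/(-5) = 6/n + 4*(-1/5) = 6/n - 4/5 = -4/5 + 6/n)
(R(q) - 11)*c(I(4)) = ((-4/5 + 6/1) - 11)*(1/8) = ((-4/5 + 6*1) - 11)*(1/8) = ((-4/5 + 6) - 11)*(1/8) = (26/5 - 11)*(1/8) = -29/5*1/8 = -29/40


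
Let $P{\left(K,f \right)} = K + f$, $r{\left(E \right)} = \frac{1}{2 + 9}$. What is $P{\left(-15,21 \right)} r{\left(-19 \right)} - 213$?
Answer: $- \frac{2337}{11} \approx -212.45$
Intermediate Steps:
$r{\left(E \right)} = \frac{1}{11}$
$P{\left(-15,21 \right)} r{\left(-19 \right)} - 213 = \left(-15 + 21\right) \frac{1}{11} - 213 = 6 \cdot \frac{1}{11} - 213 = \frac{6}{11} - 213 = - \frac{2337}{11}$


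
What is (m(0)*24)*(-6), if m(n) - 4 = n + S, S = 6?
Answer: -1440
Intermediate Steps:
m(n) = 10 + n (m(n) = 4 + (n + 6) = 4 + (6 + n) = 10 + n)
(m(0)*24)*(-6) = ((10 + 0)*24)*(-6) = (10*24)*(-6) = 240*(-6) = -1440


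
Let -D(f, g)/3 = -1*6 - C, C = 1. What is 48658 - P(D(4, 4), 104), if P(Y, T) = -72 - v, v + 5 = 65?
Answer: 48790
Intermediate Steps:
v = 60 (v = -5 + 65 = 60)
D(f, g) = 21 (D(f, g) = -3*(-1*6 - 1*1) = -3*(-6 - 1) = -3*(-7) = 21)
P(Y, T) = -132 (P(Y, T) = -72 - 1*60 = -72 - 60 = -132)
48658 - P(D(4, 4), 104) = 48658 - 1*(-132) = 48658 + 132 = 48790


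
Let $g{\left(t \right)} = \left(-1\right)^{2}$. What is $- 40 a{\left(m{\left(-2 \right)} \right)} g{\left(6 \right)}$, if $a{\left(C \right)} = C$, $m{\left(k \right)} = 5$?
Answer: $-200$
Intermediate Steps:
$g{\left(t \right)} = 1$
$- 40 a{\left(m{\left(-2 \right)} \right)} g{\left(6 \right)} = \left(-40\right) 5 \cdot 1 = \left(-200\right) 1 = -200$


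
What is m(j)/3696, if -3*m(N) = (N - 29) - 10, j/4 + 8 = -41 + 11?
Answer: 191/11088 ≈ 0.017226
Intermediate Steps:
j = -152 (j = -32 + 4*(-41 + 11) = -32 + 4*(-30) = -32 - 120 = -152)
m(N) = 13 - N/3 (m(N) = -((N - 29) - 10)/3 = -((-29 + N) - 10)/3 = -(-39 + N)/3 = 13 - N/3)
m(j)/3696 = (13 - ⅓*(-152))/3696 = (13 + 152/3)*(1/3696) = (191/3)*(1/3696) = 191/11088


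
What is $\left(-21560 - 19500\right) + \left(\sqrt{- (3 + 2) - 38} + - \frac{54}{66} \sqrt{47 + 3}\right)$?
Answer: $-41060 - \frac{45 \sqrt{2}}{11} + i \sqrt{43} \approx -41066.0 + 6.5574 i$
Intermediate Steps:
$\left(-21560 - 19500\right) + \left(\sqrt{- (3 + 2) - 38} + - \frac{54}{66} \sqrt{47 + 3}\right) = -41060 + \left(\sqrt{\left(-1\right) 5 - 38} + \left(-54\right) \frac{1}{66} \sqrt{50}\right) = -41060 - \left(- \sqrt{-5 - 38} + \frac{9}{11} \cdot 5 \sqrt{2}\right) = -41060 - \left(\frac{45 \sqrt{2}}{11} - i \sqrt{43}\right) = -41060 - \frac{45 \sqrt{2}}{11} + i \sqrt{43}$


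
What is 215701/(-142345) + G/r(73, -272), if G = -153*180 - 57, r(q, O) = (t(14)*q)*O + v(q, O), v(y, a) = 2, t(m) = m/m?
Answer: -118077563/942039210 ≈ -0.12534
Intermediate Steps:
t(m) = 1
r(q, O) = 2 + O*q (r(q, O) = (1*q)*O + 2 = q*O + 2 = O*q + 2 = 2 + O*q)
G = -27597 (G = -27540 - 57 = -27597)
215701/(-142345) + G/r(73, -272) = 215701/(-142345) - 27597/(2 - 272*73) = 215701*(-1/142345) - 27597/(2 - 19856) = -215701/142345 - 27597/(-19854) = -215701/142345 - 27597*(-1/19854) = -215701/142345 + 9199/6618 = -118077563/942039210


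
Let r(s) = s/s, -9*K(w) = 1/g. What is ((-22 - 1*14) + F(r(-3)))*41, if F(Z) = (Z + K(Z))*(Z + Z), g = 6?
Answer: -37679/27 ≈ -1395.5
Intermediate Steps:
K(w) = -1/54 (K(w) = -⅑/6 = -⅑*⅙ = -1/54)
r(s) = 1
F(Z) = 2*Z*(-1/54 + Z) (F(Z) = (Z - 1/54)*(Z + Z) = (-1/54 + Z)*(2*Z) = 2*Z*(-1/54 + Z))
((-22 - 1*14) + F(r(-3)))*41 = ((-22 - 1*14) + (1/27)*1*(-1 + 54*1))*41 = ((-22 - 14) + (1/27)*1*(-1 + 54))*41 = (-36 + (1/27)*1*53)*41 = (-36 + 53/27)*41 = -919/27*41 = -37679/27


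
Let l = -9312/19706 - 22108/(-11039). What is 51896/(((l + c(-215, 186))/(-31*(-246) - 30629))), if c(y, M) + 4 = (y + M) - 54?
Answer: 129842413787600696/9296319689 ≈ 1.3967e+7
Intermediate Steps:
c(y, M) = -58 + M + y (c(y, M) = -4 + ((y + M) - 54) = -4 + ((M + y) - 54) = -4 + (-54 + M + y) = -58 + M + y)
l = 166432540/108767267 (l = -9312*1/19706 - 22108*(-1/11039) = -4656/9853 + 22108/11039 = 166432540/108767267 ≈ 1.5302)
51896/(((l + c(-215, 186))/(-31*(-246) - 30629))) = 51896/(((166432540/108767267 + (-58 + 186 - 215))/(-31*(-246) - 30629))) = 51896/(((166432540/108767267 - 87)/(7626 - 30629))) = 51896/((-9296319689/108767267/(-23003))) = 51896/((-9296319689/108767267*(-1/23003))) = 51896/(9296319689/2501973442801) = 51896*(2501973442801/9296319689) = 129842413787600696/9296319689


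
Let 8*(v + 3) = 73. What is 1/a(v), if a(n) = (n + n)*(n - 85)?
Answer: -32/30919 ≈ -0.0010350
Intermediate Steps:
v = 49/8 (v = -3 + (1/8)*73 = -3 + 73/8 = 49/8 ≈ 6.1250)
a(n) = 2*n*(-85 + n) (a(n) = (2*n)*(-85 + n) = 2*n*(-85 + n))
1/a(v) = 1/(2*(49/8)*(-85 + 49/8)) = 1/(2*(49/8)*(-631/8)) = 1/(-30919/32) = -32/30919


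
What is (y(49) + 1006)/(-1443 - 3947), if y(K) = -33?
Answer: -139/770 ≈ -0.18052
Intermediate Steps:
(y(49) + 1006)/(-1443 - 3947) = (-33 + 1006)/(-1443 - 3947) = 973/(-5390) = 973*(-1/5390) = -139/770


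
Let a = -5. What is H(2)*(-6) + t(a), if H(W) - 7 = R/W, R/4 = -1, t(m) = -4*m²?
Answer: -130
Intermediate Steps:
R = -4 (R = 4*(-1) = -4)
H(W) = 7 - 4/W
H(2)*(-6) + t(a) = (7 - 4/2)*(-6) - 4*(-5)² = (7 - 4*½)*(-6) - 4*25 = (7 - 2)*(-6) - 100 = 5*(-6) - 100 = -30 - 100 = -130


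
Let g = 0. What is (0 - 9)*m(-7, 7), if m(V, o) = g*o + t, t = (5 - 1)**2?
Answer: -144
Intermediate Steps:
t = 16 (t = 4**2 = 16)
m(V, o) = 16 (m(V, o) = 0*o + 16 = 0 + 16 = 16)
(0 - 9)*m(-7, 7) = (0 - 9)*16 = -9*16 = -144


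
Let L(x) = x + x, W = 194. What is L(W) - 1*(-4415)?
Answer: 4803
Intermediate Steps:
L(x) = 2*x
L(W) - 1*(-4415) = 2*194 - 1*(-4415) = 388 + 4415 = 4803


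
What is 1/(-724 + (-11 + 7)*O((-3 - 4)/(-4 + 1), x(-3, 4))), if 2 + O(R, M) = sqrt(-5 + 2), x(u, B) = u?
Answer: I/(4*(sqrt(3) - 179*I)) ≈ -0.0013965 + 1.3513e-5*I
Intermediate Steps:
O(R, M) = -2 + I*sqrt(3) (O(R, M) = -2 + sqrt(-5 + 2) = -2 + sqrt(-3) = -2 + I*sqrt(3))
1/(-724 + (-11 + 7)*O((-3 - 4)/(-4 + 1), x(-3, 4))) = 1/(-724 + (-11 + 7)*(-2 + I*sqrt(3))) = 1/(-724 - 4*(-2 + I*sqrt(3))) = 1/(-724 + (8 - 4*I*sqrt(3))) = 1/(-716 - 4*I*sqrt(3))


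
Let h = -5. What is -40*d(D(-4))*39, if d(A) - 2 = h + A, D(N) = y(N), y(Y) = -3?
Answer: 9360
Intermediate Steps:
D(N) = -3
d(A) = -3 + A (d(A) = 2 + (-5 + A) = -3 + A)
-40*d(D(-4))*39 = -40*(-3 - 3)*39 = -40*(-6)*39 = 240*39 = 9360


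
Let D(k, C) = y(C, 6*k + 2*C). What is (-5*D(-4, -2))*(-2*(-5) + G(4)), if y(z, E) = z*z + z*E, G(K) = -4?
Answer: -1800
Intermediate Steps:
y(z, E) = z² + E*z
D(k, C) = C*(3*C + 6*k) (D(k, C) = C*((6*k + 2*C) + C) = C*((2*C + 6*k) + C) = C*(3*C + 6*k))
(-5*D(-4, -2))*(-2*(-5) + G(4)) = (-15*(-2)*(-2 + 2*(-4)))*(-2*(-5) - 4) = (-15*(-2)*(-2 - 8))*(10 - 4) = -15*(-2)*(-10)*6 = -5*60*6 = -300*6 = -1800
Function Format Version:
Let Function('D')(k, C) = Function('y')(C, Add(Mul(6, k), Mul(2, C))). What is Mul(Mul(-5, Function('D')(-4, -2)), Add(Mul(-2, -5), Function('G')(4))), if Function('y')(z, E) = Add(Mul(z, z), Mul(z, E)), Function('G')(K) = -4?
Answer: -1800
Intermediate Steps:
Function('y')(z, E) = Add(Pow(z, 2), Mul(E, z))
Function('D')(k, C) = Mul(C, Add(Mul(3, C), Mul(6, k))) (Function('D')(k, C) = Mul(C, Add(Add(Mul(6, k), Mul(2, C)), C)) = Mul(C, Add(Add(Mul(2, C), Mul(6, k)), C)) = Mul(C, Add(Mul(3, C), Mul(6, k))))
Mul(Mul(-5, Function('D')(-4, -2)), Add(Mul(-2, -5), Function('G')(4))) = Mul(Mul(-5, Mul(3, -2, Add(-2, Mul(2, -4)))), Add(Mul(-2, -5), -4)) = Mul(Mul(-5, Mul(3, -2, Add(-2, -8))), Add(10, -4)) = Mul(Mul(-5, Mul(3, -2, -10)), 6) = Mul(Mul(-5, 60), 6) = Mul(-300, 6) = -1800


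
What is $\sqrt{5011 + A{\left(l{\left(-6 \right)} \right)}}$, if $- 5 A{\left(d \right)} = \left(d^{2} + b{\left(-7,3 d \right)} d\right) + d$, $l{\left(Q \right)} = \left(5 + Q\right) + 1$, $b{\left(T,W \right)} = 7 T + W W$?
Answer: $\sqrt{5011} \approx 70.788$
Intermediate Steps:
$b{\left(T,W \right)} = W^{2} + 7 T$ ($b{\left(T,W \right)} = 7 T + W^{2} = W^{2} + 7 T$)
$l{\left(Q \right)} = 6 + Q$
$A{\left(d \right)} = - \frac{d}{5} - \frac{d^{2}}{5} - \frac{d \left(-49 + 9 d^{2}\right)}{5}$ ($A{\left(d \right)} = - \frac{\left(d^{2} + \left(\left(3 d\right)^{2} + 7 \left(-7\right)\right) d\right) + d}{5} = - \frac{\left(d^{2} + \left(9 d^{2} - 49\right) d\right) + d}{5} = - \frac{\left(d^{2} + \left(-49 + 9 d^{2}\right) d\right) + d}{5} = - \frac{\left(d^{2} + d \left(-49 + 9 d^{2}\right)\right) + d}{5} = - \frac{d + d^{2} + d \left(-49 + 9 d^{2}\right)}{5} = - \frac{d}{5} - \frac{d^{2}}{5} - \frac{d \left(-49 + 9 d^{2}\right)}{5}$)
$\sqrt{5011 + A{\left(l{\left(-6 \right)} \right)}} = \sqrt{5011 + \frac{\left(6 - 6\right) \left(48 - \left(6 - 6\right) - 9 \left(6 - 6\right)^{2}\right)}{5}} = \sqrt{5011 + \frac{1}{5} \cdot 0 \left(48 - 0 - 9 \cdot 0^{2}\right)} = \sqrt{5011 + \frac{1}{5} \cdot 0 \left(48 + 0 - 0\right)} = \sqrt{5011 + \frac{1}{5} \cdot 0 \left(48 + 0 + 0\right)} = \sqrt{5011 + \frac{1}{5} \cdot 0 \cdot 48} = \sqrt{5011 + 0} = \sqrt{5011}$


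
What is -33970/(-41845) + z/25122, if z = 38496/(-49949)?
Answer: 1420819434118/1750263058847 ≈ 0.81178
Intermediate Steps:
z = -38496/49949 (z = 38496*(-1/49949) = -38496/49949 ≈ -0.77071)
-33970/(-41845) + z/25122 = -33970/(-41845) - 38496/49949/25122 = -33970*(-1/41845) - 38496/49949*1/25122 = 6794/8369 - 6416/209136463 = 1420819434118/1750263058847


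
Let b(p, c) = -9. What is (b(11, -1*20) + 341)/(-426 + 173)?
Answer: -332/253 ≈ -1.3123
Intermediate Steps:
(b(11, -1*20) + 341)/(-426 + 173) = (-9 + 341)/(-426 + 173) = 332/(-253) = 332*(-1/253) = -332/253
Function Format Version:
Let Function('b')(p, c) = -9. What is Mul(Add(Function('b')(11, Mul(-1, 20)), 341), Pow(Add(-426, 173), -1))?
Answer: Rational(-332, 253) ≈ -1.3123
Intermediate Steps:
Mul(Add(Function('b')(11, Mul(-1, 20)), 341), Pow(Add(-426, 173), -1)) = Mul(Add(-9, 341), Pow(Add(-426, 173), -1)) = Mul(332, Pow(-253, -1)) = Mul(332, Rational(-1, 253)) = Rational(-332, 253)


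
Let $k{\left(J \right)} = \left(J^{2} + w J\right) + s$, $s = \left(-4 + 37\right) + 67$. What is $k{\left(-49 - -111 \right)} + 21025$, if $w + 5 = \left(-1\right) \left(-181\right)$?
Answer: $35881$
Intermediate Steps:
$w = 176$ ($w = -5 - -181 = -5 + 181 = 176$)
$s = 100$ ($s = 33 + 67 = 100$)
$k{\left(J \right)} = 100 + J^{2} + 176 J$ ($k{\left(J \right)} = \left(J^{2} + 176 J\right) + 100 = 100 + J^{2} + 176 J$)
$k{\left(-49 - -111 \right)} + 21025 = \left(100 + \left(-49 - -111\right)^{2} + 176 \left(-49 - -111\right)\right) + 21025 = \left(100 + \left(-49 + 111\right)^{2} + 176 \left(-49 + 111\right)\right) + 21025 = \left(100 + 62^{2} + 176 \cdot 62\right) + 21025 = \left(100 + 3844 + 10912\right) + 21025 = 14856 + 21025 = 35881$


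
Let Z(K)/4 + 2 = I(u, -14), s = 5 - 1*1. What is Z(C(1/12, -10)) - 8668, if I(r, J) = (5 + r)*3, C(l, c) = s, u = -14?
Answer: -8784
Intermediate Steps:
s = 4 (s = 5 - 1 = 4)
C(l, c) = 4
I(r, J) = 15 + 3*r
Z(K) = -116 (Z(K) = -8 + 4*(15 + 3*(-14)) = -8 + 4*(15 - 42) = -8 + 4*(-27) = -8 - 108 = -116)
Z(C(1/12, -10)) - 8668 = -116 - 8668 = -8784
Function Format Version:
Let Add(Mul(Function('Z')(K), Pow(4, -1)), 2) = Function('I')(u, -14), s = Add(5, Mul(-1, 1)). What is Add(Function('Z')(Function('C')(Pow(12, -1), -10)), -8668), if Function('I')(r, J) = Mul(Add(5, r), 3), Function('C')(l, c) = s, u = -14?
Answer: -8784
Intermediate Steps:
s = 4 (s = Add(5, -1) = 4)
Function('C')(l, c) = 4
Function('I')(r, J) = Add(15, Mul(3, r))
Function('Z')(K) = -116 (Function('Z')(K) = Add(-8, Mul(4, Add(15, Mul(3, -14)))) = Add(-8, Mul(4, Add(15, -42))) = Add(-8, Mul(4, -27)) = Add(-8, -108) = -116)
Add(Function('Z')(Function('C')(Pow(12, -1), -10)), -8668) = Add(-116, -8668) = -8784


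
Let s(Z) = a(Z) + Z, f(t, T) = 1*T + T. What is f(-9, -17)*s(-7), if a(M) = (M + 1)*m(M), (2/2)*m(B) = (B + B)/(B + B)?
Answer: 442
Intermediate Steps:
m(B) = 1 (m(B) = (B + B)/(B + B) = (2*B)/((2*B)) = (2*B)*(1/(2*B)) = 1)
a(M) = 1 + M (a(M) = (M + 1)*1 = (1 + M)*1 = 1 + M)
f(t, T) = 2*T (f(t, T) = T + T = 2*T)
s(Z) = 1 + 2*Z (s(Z) = (1 + Z) + Z = 1 + 2*Z)
f(-9, -17)*s(-7) = (2*(-17))*(1 + 2*(-7)) = -34*(1 - 14) = -34*(-13) = 442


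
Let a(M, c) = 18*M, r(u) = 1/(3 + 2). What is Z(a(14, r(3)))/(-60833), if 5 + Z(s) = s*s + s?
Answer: -63751/60833 ≈ -1.0480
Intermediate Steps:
r(u) = ⅕ (r(u) = 1/5 = ⅕)
Z(s) = -5 + s + s² (Z(s) = -5 + (s*s + s) = -5 + (s² + s) = -5 + (s + s²) = -5 + s + s²)
Z(a(14, r(3)))/(-60833) = (-5 + 18*14 + (18*14)²)/(-60833) = (-5 + 252 + 252²)*(-1/60833) = (-5 + 252 + 63504)*(-1/60833) = 63751*(-1/60833) = -63751/60833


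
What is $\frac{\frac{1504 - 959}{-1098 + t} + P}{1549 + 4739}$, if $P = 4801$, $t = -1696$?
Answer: $\frac{13413449}{17568672} \approx 0.76349$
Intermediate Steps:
$\frac{\frac{1504 - 959}{-1098 + t} + P}{1549 + 4739} = \frac{\frac{1504 - 959}{-1098 - 1696} + 4801}{1549 + 4739} = \frac{\frac{545}{-2794} + 4801}{6288} = \left(545 \left(- \frac{1}{2794}\right) + 4801\right) \frac{1}{6288} = \left(- \frac{545}{2794} + 4801\right) \frac{1}{6288} = \frac{13413449}{2794} \cdot \frac{1}{6288} = \frac{13413449}{17568672}$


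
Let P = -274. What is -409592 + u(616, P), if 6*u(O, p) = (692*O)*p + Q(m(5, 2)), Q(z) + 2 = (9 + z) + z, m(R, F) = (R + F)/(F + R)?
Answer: -119256071/6 ≈ -1.9876e+7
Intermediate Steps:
m(R, F) = 1 (m(R, F) = (F + R)/(F + R) = 1)
Q(z) = 7 + 2*z (Q(z) = -2 + ((9 + z) + z) = -2 + (9 + 2*z) = 7 + 2*z)
u(O, p) = 3/2 + 346*O*p/3 (u(O, p) = ((692*O)*p + (7 + 2*1))/6 = (692*O*p + (7 + 2))/6 = (692*O*p + 9)/6 = (9 + 692*O*p)/6 = 3/2 + 346*O*p/3)
-409592 + u(616, P) = -409592 + (3/2 + (346/3)*616*(-274)) = -409592 + (3/2 - 58399264/3) = -409592 - 116798519/6 = -119256071/6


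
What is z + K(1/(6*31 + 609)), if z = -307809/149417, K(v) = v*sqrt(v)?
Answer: -307809/149417 + sqrt(795)/632025 ≈ -2.0600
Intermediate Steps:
K(v) = v**(3/2)
z = -307809/149417 (z = -307809*1/149417 = -307809/149417 ≈ -2.0601)
z + K(1/(6*31 + 609)) = -307809/149417 + (1/(6*31 + 609))**(3/2) = -307809/149417 + (1/(186 + 609))**(3/2) = -307809/149417 + (1/795)**(3/2) = -307809/149417 + sqrt(795)/632025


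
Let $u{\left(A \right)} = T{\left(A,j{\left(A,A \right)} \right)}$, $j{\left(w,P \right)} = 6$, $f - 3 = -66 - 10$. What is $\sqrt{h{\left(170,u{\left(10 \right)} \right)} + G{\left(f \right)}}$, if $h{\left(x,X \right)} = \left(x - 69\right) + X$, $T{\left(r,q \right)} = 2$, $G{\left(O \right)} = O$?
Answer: $\sqrt{30} \approx 5.4772$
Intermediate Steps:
$f = -73$ ($f = 3 - 76 = -73$)
$u{\left(A \right)} = 2$
$h{\left(x,X \right)} = -69 + X + x$ ($h{\left(x,X \right)} = \left(-69 + x\right) + X = -69 + X + x$)
$\sqrt{h{\left(170,u{\left(10 \right)} \right)} + G{\left(f \right)}} = \sqrt{\left(-69 + 2 + 170\right) - 73} = \sqrt{103 - 73} = \sqrt{30}$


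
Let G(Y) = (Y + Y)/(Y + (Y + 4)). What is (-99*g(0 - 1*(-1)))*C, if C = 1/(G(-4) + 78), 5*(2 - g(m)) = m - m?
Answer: -99/40 ≈ -2.4750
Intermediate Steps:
G(Y) = 2*Y/(4 + 2*Y) (G(Y) = (2*Y)/(Y + (4 + Y)) = (2*Y)/(4 + 2*Y) = 2*Y/(4 + 2*Y))
g(m) = 2 (g(m) = 2 - (m - m)/5 = 2 - ⅕*0 = 2 + 0 = 2)
C = 1/80 (C = 1/(-4/(2 - 4) + 78) = 1/(-4/(-2) + 78) = 1/(-4*(-½) + 78) = 1/(2 + 78) = 1/80 ≈ 0.012500)
(-99*g(0 - 1*(-1)))*C = -99*2*(1/80) = -198*1/80 = -99/40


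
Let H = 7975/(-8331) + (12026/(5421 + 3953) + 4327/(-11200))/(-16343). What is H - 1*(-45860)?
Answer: 327768245049686845219/7147298022715200 ≈ 45859.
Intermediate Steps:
H = -6842272032226781/7147298022715200 (H = 7975*(-1/8331) + (12026/9374 + 4327*(-1/11200))*(-1/16343) = -7975/8331 + (12026*(1/9374) - 4327/11200)*(-1/16343) = -7975/8331 + (6013/4687 - 4327/11200)*(-1/16343) = -7975/8331 + (47064951/52494400)*(-1/16343) = -7975/8331 - 47064951/857915979200 = -6842272032226781/7147298022715200 ≈ -0.95732)
H - 1*(-45860) = -6842272032226781/7147298022715200 - 1*(-45860) = -6842272032226781/7147298022715200 + 45860 = 327768245049686845219/7147298022715200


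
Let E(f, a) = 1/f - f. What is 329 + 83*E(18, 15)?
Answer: -20887/18 ≈ -1160.4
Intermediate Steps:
329 + 83*E(18, 15) = 329 + 83*(1/18 - 1*18) = 329 + 83*(1/18 - 18) = 329 + 83*(-323/18) = 329 - 26809/18 = -20887/18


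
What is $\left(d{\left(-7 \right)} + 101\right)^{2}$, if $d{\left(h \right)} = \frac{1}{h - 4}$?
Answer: $\frac{1232100}{121} \approx 10183.0$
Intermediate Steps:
$d{\left(h \right)} = \frac{1}{-4 + h}$
$\left(d{\left(-7 \right)} + 101\right)^{2} = \left(\frac{1}{-4 - 7} + 101\right)^{2} = \left(\frac{1}{-11} + 101\right)^{2} = \left(- \frac{1}{11} + 101\right)^{2} = \left(\frac{1110}{11}\right)^{2} = \frac{1232100}{121}$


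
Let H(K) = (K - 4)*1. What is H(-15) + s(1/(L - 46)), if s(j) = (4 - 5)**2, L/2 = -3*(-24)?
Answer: -18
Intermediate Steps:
H(K) = -4 + K (H(K) = (-4 + K)*1 = -4 + K)
L = 144 (L = 2*(-3*(-24)) = 2*72 = 144)
s(j) = 1 (s(j) = (-1)**2 = 1)
H(-15) + s(1/(L - 46)) = (-4 - 15) + 1 = -19 + 1 = -18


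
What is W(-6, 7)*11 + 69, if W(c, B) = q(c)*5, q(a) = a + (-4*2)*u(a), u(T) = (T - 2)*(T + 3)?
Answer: -10821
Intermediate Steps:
u(T) = (-2 + T)*(3 + T)
q(a) = 48 - 8*a² - 7*a (q(a) = a + (-4*2)*(-6 + a + a²) = a - 8*(-6 + a + a²) = a + (48 - 8*a - 8*a²) = 48 - 8*a² - 7*a)
W(c, B) = 240 - 40*c² - 35*c (W(c, B) = (48 - 8*c² - 7*c)*5 = 240 - 40*c² - 35*c)
W(-6, 7)*11 + 69 = (240 - 40*(-6)² - 35*(-6))*11 + 69 = (240 - 40*36 + 210)*11 + 69 = (240 - 1440 + 210)*11 + 69 = -990*11 + 69 = -10890 + 69 = -10821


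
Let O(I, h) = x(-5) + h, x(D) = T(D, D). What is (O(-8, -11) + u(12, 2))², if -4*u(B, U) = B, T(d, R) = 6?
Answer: 64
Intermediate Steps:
x(D) = 6
O(I, h) = 6 + h
u(B, U) = -B/4
(O(-8, -11) + u(12, 2))² = ((6 - 11) - ¼*12)² = (-5 - 3)² = (-8)² = 64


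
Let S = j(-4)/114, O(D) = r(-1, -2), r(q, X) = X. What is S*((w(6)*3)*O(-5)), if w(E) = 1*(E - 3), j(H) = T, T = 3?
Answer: -9/19 ≈ -0.47368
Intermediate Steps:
O(D) = -2
j(H) = 3
S = 1/38 (S = 3/114 = 3*(1/114) = 1/38 ≈ 0.026316)
w(E) = -3 + E (w(E) = 1*(-3 + E) = -3 + E)
S*((w(6)*3)*O(-5)) = (((-3 + 6)*3)*(-2))/38 = ((3*3)*(-2))/38 = (9*(-2))/38 = (1/38)*(-18) = -9/19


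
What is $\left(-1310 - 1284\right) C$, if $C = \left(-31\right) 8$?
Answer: $643312$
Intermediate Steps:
$C = -248$
$\left(-1310 - 1284\right) C = \left(-1310 - 1284\right) \left(-248\right) = \left(-2594\right) \left(-248\right) = 643312$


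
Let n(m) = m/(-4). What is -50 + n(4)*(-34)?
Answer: -16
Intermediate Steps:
n(m) = -m/4 (n(m) = m*(-1/4) = -m/4)
-50 + n(4)*(-34) = -50 - 1/4*4*(-34) = -50 - 1*(-34) = -50 + 34 = -16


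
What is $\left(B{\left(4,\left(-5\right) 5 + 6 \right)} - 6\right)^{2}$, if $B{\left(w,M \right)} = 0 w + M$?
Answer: $625$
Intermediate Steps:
$B{\left(w,M \right)} = M$ ($B{\left(w,M \right)} = 0 + M = M$)
$\left(B{\left(4,\left(-5\right) 5 + 6 \right)} - 6\right)^{2} = \left(\left(\left(-5\right) 5 + 6\right) - 6\right)^{2} = \left(\left(-25 + 6\right) - 6\right)^{2} = \left(-19 - 6\right)^{2} = \left(-25\right)^{2} = 625$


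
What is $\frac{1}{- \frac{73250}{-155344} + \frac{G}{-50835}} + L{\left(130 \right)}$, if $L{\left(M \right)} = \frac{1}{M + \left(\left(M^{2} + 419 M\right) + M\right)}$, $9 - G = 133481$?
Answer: $\frac{282840140744659}{875953890696170} \approx 0.32289$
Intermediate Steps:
$G = -133472$ ($G = 9 - 133481 = -133472$)
$L{\left(M \right)} = \frac{1}{M^{2} + 421 M}$ ($L{\left(M \right)} = \frac{1}{M + \left(M^{2} + 420 M\right)} = \frac{1}{M^{2} + 421 M}$)
$\frac{1}{- \frac{73250}{-155344} + \frac{G}{-50835}} + L{\left(130 \right)} = \frac{1}{- \frac{73250}{-155344} - \frac{133472}{-50835}} + \frac{1}{130 \left(421 + 130\right)} = \frac{1}{\left(-73250\right) \left(- \frac{1}{155344}\right) - - \frac{133472}{50835}} + \frac{1}{130 \cdot 551} = \frac{1}{\frac{36625}{77672} + \frac{133472}{50835}} + \frac{1}{130} \cdot \frac{1}{551} = \frac{1}{\frac{12228869059}{3948456120}} + \frac{1}{71630} = \frac{3948456120}{12228869059} + \frac{1}{71630} = \frac{282840140744659}{875953890696170}$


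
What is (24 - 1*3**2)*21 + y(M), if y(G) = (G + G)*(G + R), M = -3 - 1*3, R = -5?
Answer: 447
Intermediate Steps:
M = -6 (M = -3 - 3 = -6)
y(G) = 2*G*(-5 + G) (y(G) = (G + G)*(G - 5) = (2*G)*(-5 + G) = 2*G*(-5 + G))
(24 - 1*3**2)*21 + y(M) = (24 - 1*3**2)*21 + 2*(-6)*(-5 - 6) = (24 - 1*9)*21 + 2*(-6)*(-11) = (24 - 9)*21 + 132 = 15*21 + 132 = 315 + 132 = 447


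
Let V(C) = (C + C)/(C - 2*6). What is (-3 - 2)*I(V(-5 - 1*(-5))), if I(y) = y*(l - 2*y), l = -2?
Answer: 0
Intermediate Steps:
V(C) = 2*C/(-12 + C) (V(C) = (2*C)/(C - 12) = (2*C)/(-12 + C) = 2*C/(-12 + C))
I(y) = y*(-2 - 2*y)
(-3 - 2)*I(V(-5 - 1*(-5))) = (-3 - 2)*(-2*2*(-5 - 1*(-5))/(-12 + (-5 - 1*(-5)))*(1 + 2*(-5 - 1*(-5))/(-12 + (-5 - 1*(-5))))) = -(-10)*2*(-5 + 5)/(-12 + (-5 + 5))*(1 + 2*(-5 + 5)/(-12 + (-5 + 5))) = -(-10)*2*0/(-12 + 0)*(1 + 2*0/(-12 + 0)) = -(-10)*2*0/(-12)*(1 + 2*0/(-12)) = -(-10)*2*0*(-1/12)*(1 + 2*0*(-1/12)) = -(-10)*0*(1 + 0) = -(-10)*0 = -5*0 = 0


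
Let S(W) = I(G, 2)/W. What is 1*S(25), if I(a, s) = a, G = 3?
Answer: 3/25 ≈ 0.12000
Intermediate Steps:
S(W) = 3/W
1*S(25) = 1*(3/25) = 3/25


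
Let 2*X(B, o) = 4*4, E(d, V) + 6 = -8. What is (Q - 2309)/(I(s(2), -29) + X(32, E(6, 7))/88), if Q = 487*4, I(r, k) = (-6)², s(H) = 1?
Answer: -3971/397 ≈ -10.003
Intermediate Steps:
E(d, V) = -14 (E(d, V) = -6 - 8 = -14)
X(B, o) = 8 (X(B, o) = (4*4)/2 = (½)*16 = 8)
I(r, k) = 36
Q = 1948
(Q - 2309)/(I(s(2), -29) + X(32, E(6, 7))/88) = (1948 - 2309)/(36 + 8/88) = -361/(36 + 8*(1/88)) = -361/(36 + 1/11) = -361/397/11 = -361*11/397 = -3971/397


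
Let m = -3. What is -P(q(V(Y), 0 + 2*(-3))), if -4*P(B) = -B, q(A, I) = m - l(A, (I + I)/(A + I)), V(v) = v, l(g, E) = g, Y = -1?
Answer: ½ ≈ 0.50000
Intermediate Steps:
q(A, I) = -3 - A
P(B) = B/4 (P(B) = -(-1)*B/4 = B/4)
-P(q(V(Y), 0 + 2*(-3))) = -(-3 - 1*(-1))/4 = -(-3 + 1)/4 = -(-2)/4 = -1*(-½) = ½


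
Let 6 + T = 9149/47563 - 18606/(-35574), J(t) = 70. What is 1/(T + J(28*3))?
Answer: 40285861/2607114716 ≈ 0.015452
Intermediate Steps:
T = -212895554/40285861 (T = -6 + (9149/47563 - 18606/(-35574)) = -6 + (9149*(1/47563) - 18606*(-1/35574)) = -6 + (9149/47563 + 443/847) = -6 + 28819612/40285861 = -212895554/40285861 ≈ -5.2846)
1/(T + J(28*3)) = 1/(-212895554/40285861 + 70) = 1/(2607114716/40285861) = 40285861/2607114716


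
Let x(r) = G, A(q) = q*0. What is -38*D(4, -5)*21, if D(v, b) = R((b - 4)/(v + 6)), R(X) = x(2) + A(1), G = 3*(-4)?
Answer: 9576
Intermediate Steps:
A(q) = 0
G = -12
x(r) = -12
R(X) = -12 (R(X) = -12 + 0 = -12)
D(v, b) = -12
-38*D(4, -5)*21 = -38*(-12)*21 = -(-456)*21 = -1*(-9576) = 9576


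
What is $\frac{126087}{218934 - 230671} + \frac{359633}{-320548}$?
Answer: $- \frac{44637948197}{3762271876} \approx -11.865$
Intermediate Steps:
$\frac{126087}{218934 - 230671} + \frac{359633}{-320548} = \frac{126087}{218934 - 230671} + 359633 \left(- \frac{1}{320548}\right) = \frac{126087}{-11737} - \frac{359633}{320548} = 126087 \left(- \frac{1}{11737}\right) - \frac{359633}{320548} = - \frac{126087}{11737} - \frac{359633}{320548} = - \frac{44637948197}{3762271876}$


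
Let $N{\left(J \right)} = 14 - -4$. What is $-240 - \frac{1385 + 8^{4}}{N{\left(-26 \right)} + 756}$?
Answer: $- \frac{21249}{86} \approx -247.08$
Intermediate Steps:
$N{\left(J \right)} = 18$ ($N{\left(J \right)} = 14 + 4 = 18$)
$-240 - \frac{1385 + 8^{4}}{N{\left(-26 \right)} + 756} = -240 - \frac{1385 + 8^{4}}{18 + 756} = -240 - \frac{1385 + 4096}{774} = -240 - 5481 \cdot \frac{1}{774} = -240 - \frac{609}{86} = - \frac{21249}{86}$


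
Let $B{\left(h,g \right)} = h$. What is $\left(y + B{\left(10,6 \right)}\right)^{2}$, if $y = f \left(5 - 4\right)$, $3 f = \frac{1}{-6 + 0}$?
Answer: $\frac{32041}{324} \approx 98.892$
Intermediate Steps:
$f = - \frac{1}{18}$ ($f = \frac{1}{3 \left(-6 + 0\right)} = \frac{1}{3 \left(-6\right)} = \frac{1}{3} \left(- \frac{1}{6}\right) = - \frac{1}{18} \approx -0.055556$)
$y = - \frac{1}{18}$ ($y = - \frac{5 - 4}{18} = \left(- \frac{1}{18}\right) 1 = - \frac{1}{18} \approx -0.055556$)
$\left(y + B{\left(10,6 \right)}\right)^{2} = \left(- \frac{1}{18} + 10\right)^{2} = \left(\frac{179}{18}\right)^{2} = \frac{32041}{324}$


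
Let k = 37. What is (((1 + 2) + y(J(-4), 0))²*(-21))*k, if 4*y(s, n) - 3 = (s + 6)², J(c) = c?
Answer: -280497/16 ≈ -17531.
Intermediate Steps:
y(s, n) = ¾ + (6 + s)²/4 (y(s, n) = ¾ + (s + 6)²/4 = ¾ + (6 + s)²/4)
(((1 + 2) + y(J(-4), 0))²*(-21))*k = (((1 + 2) + (¾ + (6 - 4)²/4))²*(-21))*37 = ((3 + (¾ + (¼)*2²))²*(-21))*37 = ((3 + (¾ + (¼)*4))²*(-21))*37 = ((3 + (¾ + 1))²*(-21))*37 = ((3 + 7/4)²*(-21))*37 = ((19/4)²*(-21))*37 = ((361/16)*(-21))*37 = -7581/16*37 = -280497/16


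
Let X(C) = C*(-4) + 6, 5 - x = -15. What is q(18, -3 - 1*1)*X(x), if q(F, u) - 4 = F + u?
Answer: -1332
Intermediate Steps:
x = 20 (x = 5 - 1*(-15) = 5 + 15 = 20)
q(F, u) = 4 + F + u (q(F, u) = 4 + (F + u) = 4 + F + u)
X(C) = 6 - 4*C (X(C) = -4*C + 6 = 6 - 4*C)
q(18, -3 - 1*1)*X(x) = (4 + 18 + (-3 - 1*1))*(6 - 4*20) = (4 + 18 + (-3 - 1))*(6 - 80) = (4 + 18 - 4)*(-74) = 18*(-74) = -1332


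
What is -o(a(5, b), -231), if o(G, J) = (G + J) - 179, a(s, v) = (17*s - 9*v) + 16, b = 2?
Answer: 327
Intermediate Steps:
a(s, v) = 16 - 9*v + 17*s (a(s, v) = (-9*v + 17*s) + 16 = 16 - 9*v + 17*s)
o(G, J) = -179 + G + J
-o(a(5, b), -231) = -(-179 + (16 - 9*2 + 17*5) - 231) = -(-179 + (16 - 18 + 85) - 231) = -(-179 + 83 - 231) = -1*(-327) = 327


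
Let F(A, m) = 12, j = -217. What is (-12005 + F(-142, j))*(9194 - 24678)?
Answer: 185699612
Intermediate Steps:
(-12005 + F(-142, j))*(9194 - 24678) = (-12005 + 12)*(9194 - 24678) = -11993*(-15484) = 185699612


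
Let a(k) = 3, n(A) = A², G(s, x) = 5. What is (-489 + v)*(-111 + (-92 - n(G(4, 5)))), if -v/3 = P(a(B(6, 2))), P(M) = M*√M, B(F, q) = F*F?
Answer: 111492 + 2052*√3 ≈ 1.1505e+5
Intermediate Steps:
B(F, q) = F²
P(M) = M^(3/2)
v = -9*√3 ≈ -15.588
(-489 + v)*(-111 + (-92 - n(G(4, 5)))) = (-489 - 9*√3)*(-111 + (-92 - 1*5²)) = (-489 - 9*√3)*(-111 + (-92 - 1*25)) = (-489 - 9*√3)*(-111 + (-92 - 25)) = (-489 - 9*√3)*(-111 - 117) = (-489 - 9*√3)*(-228) = 111492 + 2052*√3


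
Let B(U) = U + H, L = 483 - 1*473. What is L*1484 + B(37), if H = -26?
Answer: 14851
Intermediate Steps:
L = 10 (L = 483 - 473 = 10)
B(U) = -26 + U (B(U) = U - 26 = -26 + U)
L*1484 + B(37) = 10*1484 + (-26 + 37) = 14840 + 11 = 14851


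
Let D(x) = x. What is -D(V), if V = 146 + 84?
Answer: -230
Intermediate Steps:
V = 230
-D(V) = -1*230 = -230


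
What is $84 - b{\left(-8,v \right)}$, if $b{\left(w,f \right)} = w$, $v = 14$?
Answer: $92$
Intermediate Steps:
$84 - b{\left(-8,v \right)} = 84 - -8 = 84 + 8 = 92$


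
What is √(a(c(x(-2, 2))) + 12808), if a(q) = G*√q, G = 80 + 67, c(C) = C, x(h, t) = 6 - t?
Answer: √13102 ≈ 114.46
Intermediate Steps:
G = 147
a(q) = 147*√q
√(a(c(x(-2, 2))) + 12808) = √(147*√(6 - 1*2) + 12808) = √(147*√(6 - 2) + 12808) = √(147*√4 + 12808) = √(147*2 + 12808) = √(294 + 12808) = √13102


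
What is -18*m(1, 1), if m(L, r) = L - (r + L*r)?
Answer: 18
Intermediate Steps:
m(L, r) = L - r - L*r (m(L, r) = L + (-r - L*r) = L - r - L*r)
-18*m(1, 1) = -18*(1 - 1*1 - 1*1*1) = -18*(1 - 1 - 1) = -18*(-1) = 18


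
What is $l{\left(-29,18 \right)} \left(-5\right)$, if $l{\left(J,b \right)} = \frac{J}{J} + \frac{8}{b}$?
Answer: $- \frac{65}{9} \approx -7.2222$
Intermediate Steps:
$l{\left(J,b \right)} = 1 + \frac{8}{b}$
$l{\left(-29,18 \right)} \left(-5\right) = \frac{8 + 18}{18} \left(-5\right) = \frac{1}{18} \cdot 26 \left(-5\right) = \frac{13}{9} \left(-5\right) = - \frac{65}{9}$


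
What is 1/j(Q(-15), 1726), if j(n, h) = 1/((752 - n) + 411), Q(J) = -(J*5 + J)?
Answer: 1073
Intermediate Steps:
Q(J) = -6*J (Q(J) = -(5*J + J) = -6*J)
j(n, h) = 1/(1163 - n)
1/j(Q(-15), 1726) = 1/(-1/(-1163 - 6*(-15))) = 1/(-1/(-1163 + 90)) = 1/(-1/(-1073)) = 1/(-1*(-1/1073)) = 1/(1/1073) = 1073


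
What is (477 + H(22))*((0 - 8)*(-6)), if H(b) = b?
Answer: 23952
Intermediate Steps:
(477 + H(22))*((0 - 8)*(-6)) = (477 + 22)*((0 - 8)*(-6)) = 499*(-8*(-6)) = 499*48 = 23952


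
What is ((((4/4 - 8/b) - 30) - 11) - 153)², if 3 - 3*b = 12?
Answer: 326041/9 ≈ 36227.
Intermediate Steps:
b = -3 (b = 1 - ⅓*12 = 1 - 4 = -3)
((((4/4 - 8/b) - 30) - 11) - 153)² = ((((4/4 - 8/(-3)) - 30) - 11) - 153)² = ((((4*(¼) - 8*(-⅓)) - 30) - 11) - 153)² = ((((1 + 8/3) - 30) - 11) - 153)² = (((11/3 - 30) - 11) - 153)² = ((-79/3 - 11) - 153)² = (-112/3 - 153)² = (-571/3)² = 326041/9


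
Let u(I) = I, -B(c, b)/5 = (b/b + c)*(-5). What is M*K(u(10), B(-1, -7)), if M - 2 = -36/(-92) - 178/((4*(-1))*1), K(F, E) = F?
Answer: 10785/23 ≈ 468.91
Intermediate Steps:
B(c, b) = 25 + 25*c (B(c, b) = -5*(b/b + c)*(-5) = -5*(1 + c)*(-5) = -5*(-5 - 5*c) = 25 + 25*c)
M = 2157/46 (M = 2 + (-36/(-92) - 178/((4*(-1))*1)) = 2 + (-36*(-1/92) - 178/((-4*1))) = 2 + (9/23 - 178/(-4)) = 2 + (9/23 - 178*(-1/4)) = 2 + (9/23 + 89/2) = 2 + 2065/46 = 2157/46 ≈ 46.891)
M*K(u(10), B(-1, -7)) = (2157/46)*10 = 10785/23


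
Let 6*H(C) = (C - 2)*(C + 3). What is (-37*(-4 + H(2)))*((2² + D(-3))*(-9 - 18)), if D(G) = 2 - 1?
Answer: -19980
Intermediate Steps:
D(G) = 1
H(C) = (-2 + C)*(3 + C)/6 (H(C) = ((C - 2)*(C + 3))/6 = ((-2 + C)*(3 + C))/6 = (-2 + C)*(3 + C)/6)
(-37*(-4 + H(2)))*((2² + D(-3))*(-9 - 18)) = (-37*(-4 + (-1 + (⅙)*2 + (⅙)*2²)))*((2² + 1)*(-9 - 18)) = (-37*(-4 + (-1 + ⅓ + (⅙)*4)))*((4 + 1)*(-27)) = (-37*(-4 + (-1 + ⅓ + ⅔)))*(5*(-27)) = -37*(-4 + 0)*(-135) = -37*(-4)*(-135) = 148*(-135) = -19980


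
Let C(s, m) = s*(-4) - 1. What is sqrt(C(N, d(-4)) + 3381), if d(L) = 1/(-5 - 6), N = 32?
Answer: 2*sqrt(813) ≈ 57.026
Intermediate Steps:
d(L) = -1/11 (d(L) = 1/(-11) = -1/11)
C(s, m) = -1 - 4*s (C(s, m) = -4*s - 1 = -1 - 4*s)
sqrt(C(N, d(-4)) + 3381) = sqrt((-1 - 4*32) + 3381) = sqrt((-1 - 128) + 3381) = sqrt(-129 + 3381) = sqrt(3252) = 2*sqrt(813)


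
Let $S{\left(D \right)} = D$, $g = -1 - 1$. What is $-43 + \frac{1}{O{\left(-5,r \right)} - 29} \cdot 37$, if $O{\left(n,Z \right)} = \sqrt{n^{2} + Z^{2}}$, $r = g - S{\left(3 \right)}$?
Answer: $- \frac{35086}{791} - \frac{185 \sqrt{2}}{791} \approx -44.687$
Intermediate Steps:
$g = -2$ ($g = -1 - 1 = -2$)
$r = -5$ ($r = -2 - 3 = -5$)
$O{\left(n,Z \right)} = \sqrt{Z^{2} + n^{2}}$
$-43 + \frac{1}{O{\left(-5,r \right)} - 29} \cdot 37 = -43 + \frac{1}{\sqrt{\left(-5\right)^{2} + \left(-5\right)^{2}} - 29} \cdot 37 = -43 + \frac{1}{\sqrt{25 + 25} - 29} \cdot 37 = -43 + \frac{1}{\sqrt{50} - 29} \cdot 37 = -43 + \frac{1}{5 \sqrt{2} - 29} \cdot 37 = -43 + \frac{1}{-29 + 5 \sqrt{2}} \cdot 37 = -43 + \frac{37}{-29 + 5 \sqrt{2}}$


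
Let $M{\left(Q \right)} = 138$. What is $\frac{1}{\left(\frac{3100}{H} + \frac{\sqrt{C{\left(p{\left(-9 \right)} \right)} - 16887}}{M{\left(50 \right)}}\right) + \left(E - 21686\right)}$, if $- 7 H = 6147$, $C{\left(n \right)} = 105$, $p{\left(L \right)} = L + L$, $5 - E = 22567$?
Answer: $- \frac{1769051135914056}{78283219761355874279} - \frac{289689669 i \sqrt{16782}}{78283219761355874279} \approx -2.2598 \cdot 10^{-5} - 4.7939 \cdot 10^{-10} i$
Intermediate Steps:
$E = -22562$ ($E = 5 - 22567 = -22562$)
$p{\left(L \right)} = 2 L$
$H = - \frac{6147}{7}$ ($H = \left(- \frac{1}{7}\right) 6147 = - \frac{6147}{7} \approx -878.14$)
$\frac{1}{\left(\frac{3100}{H} + \frac{\sqrt{C{\left(p{\left(-9 \right)} \right)} - 16887}}{M{\left(50 \right)}}\right) + \left(E - 21686\right)} = \frac{1}{\left(\frac{3100}{- \frac{6147}{7}} + \frac{\sqrt{105 - 16887}}{138}\right) - 44248} = \frac{1}{\left(3100 \left(- \frac{7}{6147}\right) + \sqrt{-16782} \cdot \frac{1}{138}\right) - 44248} = \frac{1}{\left(- \frac{21700}{6147} + i \sqrt{16782} \cdot \frac{1}{138}\right) - 44248} = \frac{1}{\left(- \frac{21700}{6147} + \frac{i \sqrt{16782}}{138}\right) - 44248} = \frac{1}{- \frac{272014156}{6147} + \frac{i \sqrt{16782}}{138}}$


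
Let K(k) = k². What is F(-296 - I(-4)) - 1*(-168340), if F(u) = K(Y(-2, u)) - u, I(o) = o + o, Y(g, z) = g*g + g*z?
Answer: 505028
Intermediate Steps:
Y(g, z) = g² + g*z
I(o) = 2*o
F(u) = (4 - 2*u)² - u (F(u) = (-2*(-2 + u))² - u = (4 - 2*u)² - u)
F(-296 - I(-4)) - 1*(-168340) = (-(-296 - 2*(-4)) + 4*(-2 + (-296 - 2*(-4)))²) - 1*(-168340) = (-(-296 - 1*(-8)) + 4*(-2 + (-296 - 1*(-8)))²) + 168340 = (-(-296 + 8) + 4*(-2 + (-296 + 8))²) + 168340 = (-1*(-288) + 4*(-2 - 288)²) + 168340 = (288 + 4*(-290)²) + 168340 = (288 + 4*84100) + 168340 = (288 + 336400) + 168340 = 336688 + 168340 = 505028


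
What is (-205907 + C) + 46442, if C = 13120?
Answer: -146345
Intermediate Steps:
(-205907 + C) + 46442 = (-205907 + 13120) + 46442 = -192787 + 46442 = -146345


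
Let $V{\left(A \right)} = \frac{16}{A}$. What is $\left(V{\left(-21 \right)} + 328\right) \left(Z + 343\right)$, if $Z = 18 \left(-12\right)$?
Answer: $\frac{872744}{21} \approx 41559.0$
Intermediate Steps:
$Z = -216$
$\left(V{\left(-21 \right)} + 328\right) \left(Z + 343\right) = \left(\frac{16}{-21} + 328\right) \left(-216 + 343\right) = \left(16 \left(- \frac{1}{21}\right) + 328\right) 127 = \left(- \frac{16}{21} + 328\right) 127 = \frac{6872}{21} \cdot 127 = \frac{872744}{21}$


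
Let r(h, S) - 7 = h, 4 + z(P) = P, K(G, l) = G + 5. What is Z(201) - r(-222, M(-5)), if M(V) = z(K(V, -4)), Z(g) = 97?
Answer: 312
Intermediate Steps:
K(G, l) = 5 + G
z(P) = -4 + P
M(V) = 1 + V (M(V) = -4 + (5 + V) = 1 + V)
r(h, S) = 7 + h
Z(201) - r(-222, M(-5)) = 97 - (7 - 222) = 97 - 1*(-215) = 97 + 215 = 312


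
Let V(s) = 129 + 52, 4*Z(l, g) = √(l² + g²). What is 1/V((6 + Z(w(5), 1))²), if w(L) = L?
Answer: 1/181 ≈ 0.0055249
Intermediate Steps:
Z(l, g) = √(g² + l²)/4 (Z(l, g) = √(l² + g²)/4 = √(g² + l²)/4)
V(s) = 181
1/V((6 + Z(w(5), 1))²) = 1/181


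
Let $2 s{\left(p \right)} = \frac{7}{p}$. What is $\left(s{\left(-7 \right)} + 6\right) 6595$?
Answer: $\frac{72545}{2} \approx 36273.0$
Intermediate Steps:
$s{\left(p \right)} = \frac{7}{2 p}$ ($s{\left(p \right)} = \frac{7 \frac{1}{p}}{2} = \frac{7}{2 p}$)
$\left(s{\left(-7 \right)} + 6\right) 6595 = \left(\frac{7}{2 \left(-7\right)} + 6\right) 6595 = \left(\frac{7}{2} \left(- \frac{1}{7}\right) + 6\right) 6595 = \left(- \frac{1}{2} + 6\right) 6595 = \frac{11}{2} \cdot 6595 = \frac{72545}{2}$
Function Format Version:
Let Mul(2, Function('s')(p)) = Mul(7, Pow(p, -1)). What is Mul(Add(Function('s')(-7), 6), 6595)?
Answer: Rational(72545, 2) ≈ 36273.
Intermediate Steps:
Function('s')(p) = Mul(Rational(7, 2), Pow(p, -1)) (Function('s')(p) = Mul(Rational(1, 2), Mul(7, Pow(p, -1))) = Mul(Rational(7, 2), Pow(p, -1)))
Mul(Add(Function('s')(-7), 6), 6595) = Mul(Add(Mul(Rational(7, 2), Pow(-7, -1)), 6), 6595) = Mul(Add(Mul(Rational(7, 2), Rational(-1, 7)), 6), 6595) = Mul(Add(Rational(-1, 2), 6), 6595) = Mul(Rational(11, 2), 6595) = Rational(72545, 2)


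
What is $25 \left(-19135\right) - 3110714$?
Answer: $-3589089$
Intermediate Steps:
$25 \left(-19135\right) - 3110714 = -478375 - 3110714 = -3589089$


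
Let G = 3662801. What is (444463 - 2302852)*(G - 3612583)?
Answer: -93324578802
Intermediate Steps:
(444463 - 2302852)*(G - 3612583) = (444463 - 2302852)*(3662801 - 3612583) = -1858389*50218 = -93324578802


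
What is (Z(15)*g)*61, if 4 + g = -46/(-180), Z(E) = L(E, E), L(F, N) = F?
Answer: -20557/6 ≈ -3426.2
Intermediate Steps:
Z(E) = E
g = -337/90 (g = -4 - 46/(-180) = -4 - 46*(-1/180) = -4 + 23/90 = -337/90 ≈ -3.7444)
(Z(15)*g)*61 = (15*(-337/90))*61 = -337/6*61 = -20557/6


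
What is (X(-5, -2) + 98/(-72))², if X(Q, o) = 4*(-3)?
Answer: 231361/1296 ≈ 178.52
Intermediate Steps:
X(Q, o) = -12
(X(-5, -2) + 98/(-72))² = (-12 + 98/(-72))² = (-12 + 98*(-1/72))² = (-12 - 49/36)² = (-481/36)² = 231361/1296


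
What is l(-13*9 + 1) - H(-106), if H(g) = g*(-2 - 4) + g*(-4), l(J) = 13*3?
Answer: -1021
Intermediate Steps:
l(J) = 39
H(g) = -10*g (H(g) = g*(-6) - 4*g = -6*g - 4*g = -10*g)
l(-13*9 + 1) - H(-106) = 39 - (-10)*(-106) = 39 - 1*1060 = 39 - 1060 = -1021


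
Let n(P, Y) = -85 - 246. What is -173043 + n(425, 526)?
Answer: -173374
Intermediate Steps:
n(P, Y) = -331
-173043 + n(425, 526) = -173043 - 331 = -173374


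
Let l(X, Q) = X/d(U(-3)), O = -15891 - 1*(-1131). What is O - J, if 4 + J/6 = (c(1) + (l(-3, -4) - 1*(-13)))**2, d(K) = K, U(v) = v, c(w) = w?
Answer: -16086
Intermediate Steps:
O = -14760 (O = -15891 + 1131 = -14760)
l(X, Q) = -X/3 (l(X, Q) = X/(-3) = X*(-1/3) = -X/3)
J = 1326 (J = -24 + 6*(1 + (-1/3*(-3) - 1*(-13)))**2 = -24 + 6*(1 + (1 + 13))**2 = -24 + 6*(1 + 14)**2 = -24 + 6*15**2 = -24 + 6*225 = -24 + 1350 = 1326)
O - J = -14760 - 1*1326 = -14760 - 1326 = -16086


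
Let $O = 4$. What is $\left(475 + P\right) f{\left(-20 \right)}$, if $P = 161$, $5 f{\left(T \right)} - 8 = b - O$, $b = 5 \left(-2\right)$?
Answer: $- \frac{3816}{5} \approx -763.2$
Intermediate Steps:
$b = -10$
$f{\left(T \right)} = - \frac{6}{5}$ ($f{\left(T \right)} = \frac{8}{5} + \frac{-10 - 4}{5} = \frac{8}{5} + \frac{1}{5} \left(-14\right) = \frac{8}{5} - \frac{14}{5} = - \frac{6}{5}$)
$\left(475 + P\right) f{\left(-20 \right)} = \left(475 + 161\right) \left(- \frac{6}{5}\right) = 636 \left(- \frac{6}{5}\right) = - \frac{3816}{5}$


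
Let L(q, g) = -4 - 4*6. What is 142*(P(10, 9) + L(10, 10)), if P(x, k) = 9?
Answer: -2698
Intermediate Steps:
L(q, g) = -28 (L(q, g) = -4 - 24 = -28)
142*(P(10, 9) + L(10, 10)) = 142*(9 - 28) = 142*(-19) = -2698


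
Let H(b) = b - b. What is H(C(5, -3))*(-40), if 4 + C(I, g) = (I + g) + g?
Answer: 0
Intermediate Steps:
C(I, g) = -4 + I + 2*g (C(I, g) = -4 + ((I + g) + g) = -4 + (I + 2*g) = -4 + I + 2*g)
H(b) = 0
H(C(5, -3))*(-40) = 0*(-40) = 0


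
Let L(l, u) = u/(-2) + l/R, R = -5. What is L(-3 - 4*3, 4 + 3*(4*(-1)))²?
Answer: 49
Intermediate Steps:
L(l, u) = -u/2 - l/5 (L(l, u) = u/(-2) + l/(-5) = u*(-½) + l*(-⅕) = -u/2 - l/5)
L(-3 - 4*3, 4 + 3*(4*(-1)))² = (-(4 + 3*(4*(-1)))/2 - (-3 - 4*3)/5)² = (-(4 + 3*(-4))/2 - (-3 - 12)/5)² = (-(4 - 12)/2 - ⅕*(-15))² = (-½*(-8) + 3)² = (4 + 3)² = 7² = 49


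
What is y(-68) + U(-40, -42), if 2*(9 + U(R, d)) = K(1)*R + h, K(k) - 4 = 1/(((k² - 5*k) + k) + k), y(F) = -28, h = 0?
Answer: -107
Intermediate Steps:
K(k) = 4 + 1/(k² - 3*k) (K(k) = 4 + 1/(((k² - 5*k) + k) + k) = 4 + 1/((k² - 4*k) + k) = 4 + 1/(k² - 3*k))
U(R, d) = -9 + 7*R/4 (U(R, d) = -9 + (((1 - 12*1 + 4*1²)/(1*(-3 + 1)))*R + 0)/2 = -9 + ((1*(1 - 12 + 4*1)/(-2))*R + 0)/2 = -9 + ((1*(-½)*(1 - 12 + 4))*R + 0)/2 = -9 + ((1*(-½)*(-7))*R + 0)/2 = -9 + (7*R/2 + 0)/2 = -9 + (7*R/2)/2 = -9 + 7*R/4)
y(-68) + U(-40, -42) = -28 + (-9 + (7/4)*(-40)) = -28 + (-9 - 70) = -28 - 79 = -107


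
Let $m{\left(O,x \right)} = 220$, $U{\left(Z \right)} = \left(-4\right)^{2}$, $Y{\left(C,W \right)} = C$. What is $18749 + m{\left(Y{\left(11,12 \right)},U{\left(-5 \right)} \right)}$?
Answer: $18969$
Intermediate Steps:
$U{\left(Z \right)} = 16$
$18749 + m{\left(Y{\left(11,12 \right)},U{\left(-5 \right)} \right)} = 18749 + 220 = 18969$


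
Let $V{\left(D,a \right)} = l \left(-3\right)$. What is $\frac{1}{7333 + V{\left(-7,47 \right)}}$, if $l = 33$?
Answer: $\frac{1}{7234} \approx 0.00013824$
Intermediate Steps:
$V{\left(D,a \right)} = -99$ ($V{\left(D,a \right)} = 33 \left(-3\right) = -99$)
$\frac{1}{7333 + V{\left(-7,47 \right)}} = \frac{1}{7333 - 99} = \frac{1}{7234}$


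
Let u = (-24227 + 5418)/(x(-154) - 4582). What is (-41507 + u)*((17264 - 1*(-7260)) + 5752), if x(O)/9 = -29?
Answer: -209843574048/167 ≈ -1.2565e+9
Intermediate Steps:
x(O) = -261 (x(O) = 9*(-29) = -261)
u = 18809/4843 (u = (-24227 + 5418)/(-261 - 4582) = -18809/(-4843) = -18809*(-1/4843) = 18809/4843 ≈ 3.8838)
(-41507 + u)*((17264 - 1*(-7260)) + 5752) = (-41507 + 18809/4843)*((17264 - 1*(-7260)) + 5752) = -200999592*((17264 + 7260) + 5752)/4843 = -200999592*(24524 + 5752)/4843 = -200999592/4843*30276 = -209843574048/167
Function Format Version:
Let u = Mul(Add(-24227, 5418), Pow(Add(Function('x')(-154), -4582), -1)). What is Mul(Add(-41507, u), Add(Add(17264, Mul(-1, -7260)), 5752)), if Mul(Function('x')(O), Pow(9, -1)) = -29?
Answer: Rational(-209843574048, 167) ≈ -1.2565e+9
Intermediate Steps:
Function('x')(O) = -261 (Function('x')(O) = Mul(9, -29) = -261)
u = Rational(18809, 4843) (u = Mul(Add(-24227, 5418), Pow(Add(-261, -4582), -1)) = Mul(-18809, Pow(-4843, -1)) = Mul(-18809, Rational(-1, 4843)) = Rational(18809, 4843) ≈ 3.8838)
Mul(Add(-41507, u), Add(Add(17264, Mul(-1, -7260)), 5752)) = Mul(Add(-41507, Rational(18809, 4843)), Add(Add(17264, Mul(-1, -7260)), 5752)) = Mul(Rational(-200999592, 4843), Add(Add(17264, 7260), 5752)) = Mul(Rational(-200999592, 4843), Add(24524, 5752)) = Mul(Rational(-200999592, 4843), 30276) = Rational(-209843574048, 167)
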